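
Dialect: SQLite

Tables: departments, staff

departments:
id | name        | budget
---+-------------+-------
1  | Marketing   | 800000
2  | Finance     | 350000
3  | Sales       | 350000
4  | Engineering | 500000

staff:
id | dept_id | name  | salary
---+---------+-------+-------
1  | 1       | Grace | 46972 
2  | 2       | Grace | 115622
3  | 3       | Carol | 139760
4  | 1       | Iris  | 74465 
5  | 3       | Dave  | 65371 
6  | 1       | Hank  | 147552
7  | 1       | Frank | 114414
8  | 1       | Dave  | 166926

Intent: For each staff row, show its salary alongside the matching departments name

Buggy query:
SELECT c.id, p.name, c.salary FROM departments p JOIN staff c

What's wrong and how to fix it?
Bug: Missing join condition: each staff row is matched to all departments rows instead of just its own

Fix: Specify the join condition linking the foreign key to the parent id

Corrected query:
SELECT c.id, p.name, c.salary FROM departments p JOIN staff c ON c.dept_id = p.id

Result:
id | name      | salary
---+-----------+-------
1  | Marketing | 46972 
2  | Finance   | 115622
3  | Sales     | 139760
4  | Marketing | 74465 
5  | Sales     | 65371 
6  | Marketing | 147552
7  | Marketing | 114414
8  | Marketing | 166926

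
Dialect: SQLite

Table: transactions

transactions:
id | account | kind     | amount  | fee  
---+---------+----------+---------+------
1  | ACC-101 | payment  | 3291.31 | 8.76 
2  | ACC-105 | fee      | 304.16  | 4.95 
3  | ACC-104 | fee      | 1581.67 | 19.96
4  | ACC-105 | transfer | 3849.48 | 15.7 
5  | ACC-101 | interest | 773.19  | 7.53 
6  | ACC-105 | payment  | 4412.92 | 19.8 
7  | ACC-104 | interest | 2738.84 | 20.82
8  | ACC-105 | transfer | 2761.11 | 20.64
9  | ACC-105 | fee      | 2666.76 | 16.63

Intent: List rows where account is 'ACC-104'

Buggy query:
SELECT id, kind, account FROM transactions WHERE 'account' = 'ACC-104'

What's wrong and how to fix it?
Bug: 'account' in single quotes is a string literal, not the column; the comparison is literal-vs-literal and never true

Fix: Remove the quotes around the column name (or use double quotes for an identifier)

Corrected query:
SELECT id, kind, account FROM transactions WHERE account = 'ACC-104'

Result:
id | kind     | account
---+----------+--------
3  | fee      | ACC-104
7  | interest | ACC-104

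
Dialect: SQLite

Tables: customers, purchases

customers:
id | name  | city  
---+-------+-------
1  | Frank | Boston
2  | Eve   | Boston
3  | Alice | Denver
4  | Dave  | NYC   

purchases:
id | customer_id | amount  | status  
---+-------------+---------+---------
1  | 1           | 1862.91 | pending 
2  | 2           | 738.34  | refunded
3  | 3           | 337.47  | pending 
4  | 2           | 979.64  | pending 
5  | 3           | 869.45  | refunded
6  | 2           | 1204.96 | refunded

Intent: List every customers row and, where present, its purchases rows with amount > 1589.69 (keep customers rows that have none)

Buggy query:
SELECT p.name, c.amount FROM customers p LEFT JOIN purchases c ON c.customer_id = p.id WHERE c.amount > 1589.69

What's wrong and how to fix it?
Bug: Filtering c.amount in WHERE discards the NULL rows produced by LEFT JOIN, turning it into an inner join

Fix: Put 'c.amount > 1589.69' in the JOIN's ON clause instead of WHERE

Corrected query:
SELECT p.name, c.amount FROM customers p LEFT JOIN purchases c ON c.customer_id = p.id AND c.amount > 1589.69

Result:
name  | amount 
------+--------
Frank | 1862.91
Eve   | NULL   
Alice | NULL   
Dave  | NULL   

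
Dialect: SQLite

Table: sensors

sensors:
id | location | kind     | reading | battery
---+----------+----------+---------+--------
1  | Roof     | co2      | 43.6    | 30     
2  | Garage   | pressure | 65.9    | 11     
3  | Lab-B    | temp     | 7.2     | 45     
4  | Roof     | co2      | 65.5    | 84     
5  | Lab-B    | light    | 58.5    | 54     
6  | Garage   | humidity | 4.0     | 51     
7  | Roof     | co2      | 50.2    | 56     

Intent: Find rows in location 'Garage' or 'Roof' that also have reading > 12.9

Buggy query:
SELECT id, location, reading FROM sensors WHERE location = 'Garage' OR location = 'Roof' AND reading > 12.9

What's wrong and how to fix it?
Bug: AND binds tighter than OR, so this parses as location = 'Garage' OR (location = 'Roof' AND reading > 12.9)

Fix: Add parentheses around the OR so the AND applies to both alternatives

Corrected query:
SELECT id, location, reading FROM sensors WHERE (location = 'Garage' OR location = 'Roof') AND reading > 12.9

Result:
id | location | reading
---+----------+--------
1  | Roof     | 43.6   
2  | Garage   | 65.9   
4  | Roof     | 65.5   
7  | Roof     | 50.2   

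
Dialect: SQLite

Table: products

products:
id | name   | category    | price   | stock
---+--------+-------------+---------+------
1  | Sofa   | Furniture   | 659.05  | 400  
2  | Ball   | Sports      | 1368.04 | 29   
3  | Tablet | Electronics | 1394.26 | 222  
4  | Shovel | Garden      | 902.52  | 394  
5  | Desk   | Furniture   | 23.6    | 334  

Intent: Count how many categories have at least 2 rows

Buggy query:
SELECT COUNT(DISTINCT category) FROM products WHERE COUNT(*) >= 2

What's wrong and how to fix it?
Bug: COUNT(*) cannot appear in WHERE; the per-group count doesn't exist yet

Fix: Use a subquery that GROUPs and filters with HAVING, then count its rows

Corrected query:
SELECT COUNT(*) FROM (SELECT category FROM products GROUP BY category HAVING COUNT(*) >= 2)

Result:
COUNT(*)
--------
1       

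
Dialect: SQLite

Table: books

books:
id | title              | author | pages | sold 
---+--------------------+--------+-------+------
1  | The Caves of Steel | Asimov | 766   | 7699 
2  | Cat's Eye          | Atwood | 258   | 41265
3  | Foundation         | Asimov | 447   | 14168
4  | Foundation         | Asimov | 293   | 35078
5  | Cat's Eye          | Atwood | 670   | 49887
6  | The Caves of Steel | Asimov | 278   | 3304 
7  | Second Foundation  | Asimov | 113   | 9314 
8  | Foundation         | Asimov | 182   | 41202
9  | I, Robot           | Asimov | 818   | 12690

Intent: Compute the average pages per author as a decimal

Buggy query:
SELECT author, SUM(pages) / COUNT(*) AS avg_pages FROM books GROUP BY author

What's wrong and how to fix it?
Bug: SUM(pages) and COUNT(*) are both integers; the division truncates the fractional part

Fix: Cast one side to REAL so the division keeps the fractional part

Corrected query:
SELECT author, SUM(pages) * 1.0 / COUNT(*) AS avg_pages FROM books GROUP BY author

Result:
author | avg_pages 
-------+-----------
Asimov | 413.857143
Atwood | 464       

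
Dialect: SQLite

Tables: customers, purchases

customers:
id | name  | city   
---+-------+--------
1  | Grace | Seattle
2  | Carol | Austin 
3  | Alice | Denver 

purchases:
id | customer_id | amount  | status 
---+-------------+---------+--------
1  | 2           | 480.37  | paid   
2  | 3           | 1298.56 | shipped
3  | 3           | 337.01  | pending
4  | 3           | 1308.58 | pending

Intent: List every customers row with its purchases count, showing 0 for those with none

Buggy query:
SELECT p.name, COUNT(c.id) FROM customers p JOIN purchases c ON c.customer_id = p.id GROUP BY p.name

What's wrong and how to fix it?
Bug: An inner join excludes parents with zero children

Fix: Switch to LEFT JOIN to retain unmatched parent rows

Corrected query:
SELECT p.name, COUNT(c.id) FROM customers p LEFT JOIN purchases c ON c.customer_id = p.id GROUP BY p.name

Result:
name  | COUNT(c.id)
------+------------
Alice | 3          
Carol | 1          
Grace | 0          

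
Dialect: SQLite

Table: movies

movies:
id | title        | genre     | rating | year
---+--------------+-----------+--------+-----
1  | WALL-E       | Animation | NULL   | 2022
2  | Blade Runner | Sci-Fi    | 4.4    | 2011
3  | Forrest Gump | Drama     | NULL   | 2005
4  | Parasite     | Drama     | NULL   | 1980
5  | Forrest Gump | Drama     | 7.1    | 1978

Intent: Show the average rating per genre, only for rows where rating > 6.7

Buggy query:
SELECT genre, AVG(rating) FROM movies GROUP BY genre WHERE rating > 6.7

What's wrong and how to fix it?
Bug: Row-level WHERE must come before GROUP BY in the clause order

Fix: Place WHERE between FROM and GROUP BY

Corrected query:
SELECT genre, AVG(rating) FROM movies WHERE rating > 6.7 GROUP BY genre

Result:
genre | AVG(rating)
------+------------
Drama | 7.1        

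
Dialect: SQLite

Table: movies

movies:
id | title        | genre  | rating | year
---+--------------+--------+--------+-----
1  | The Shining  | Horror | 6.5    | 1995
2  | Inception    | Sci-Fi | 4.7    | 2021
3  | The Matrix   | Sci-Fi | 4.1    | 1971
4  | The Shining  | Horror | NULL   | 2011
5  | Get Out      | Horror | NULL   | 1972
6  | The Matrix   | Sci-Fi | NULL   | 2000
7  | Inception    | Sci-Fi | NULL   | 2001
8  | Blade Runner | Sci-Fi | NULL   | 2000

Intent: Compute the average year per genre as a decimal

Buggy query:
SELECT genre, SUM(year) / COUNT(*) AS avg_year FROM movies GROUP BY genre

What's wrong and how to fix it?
Bug: Both operands are integers, so '/' performs integer division and truncates

Fix: Cast one side to REAL so the division keeps the fractional part

Corrected query:
SELECT genre, SUM(year) * 1.0 / COUNT(*) AS avg_year FROM movies GROUP BY genre

Result:
genre  | avg_year   
-------+------------
Horror | 1992.666667
Sci-Fi | 1998.6     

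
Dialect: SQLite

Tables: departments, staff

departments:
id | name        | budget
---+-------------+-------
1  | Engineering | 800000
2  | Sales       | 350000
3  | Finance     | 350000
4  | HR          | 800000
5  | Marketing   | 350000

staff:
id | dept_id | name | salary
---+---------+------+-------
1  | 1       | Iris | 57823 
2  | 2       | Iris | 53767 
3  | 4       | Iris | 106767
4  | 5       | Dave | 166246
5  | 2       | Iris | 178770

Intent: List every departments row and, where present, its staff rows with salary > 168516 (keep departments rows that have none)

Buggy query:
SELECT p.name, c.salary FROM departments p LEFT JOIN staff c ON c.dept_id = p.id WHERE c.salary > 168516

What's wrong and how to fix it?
Bug: A WHERE condition on the right-hand table after LEFT JOIN drops unmatched parents

Fix: Move the right-table condition into the ON clause so unmatched parents are kept

Corrected query:
SELECT p.name, c.salary FROM departments p LEFT JOIN staff c ON c.dept_id = p.id AND c.salary > 168516

Result:
name        | salary
------------+-------
Engineering | NULL  
Sales       | 178770
Finance     | NULL  
HR          | NULL  
Marketing   | NULL  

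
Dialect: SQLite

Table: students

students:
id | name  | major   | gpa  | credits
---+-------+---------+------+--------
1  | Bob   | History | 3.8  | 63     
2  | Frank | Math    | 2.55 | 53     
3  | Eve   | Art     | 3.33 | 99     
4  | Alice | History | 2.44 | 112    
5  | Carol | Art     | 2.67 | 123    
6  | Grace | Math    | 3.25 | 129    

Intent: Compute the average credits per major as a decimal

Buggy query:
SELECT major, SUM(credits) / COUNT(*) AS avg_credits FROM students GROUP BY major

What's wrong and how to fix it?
Bug: SUM(credits) and COUNT(*) are both integers; the division truncates the fractional part

Fix: Cast one side to REAL so the division keeps the fractional part

Corrected query:
SELECT major, SUM(credits) * 1.0 / COUNT(*) AS avg_credits FROM students GROUP BY major

Result:
major   | avg_credits
--------+------------
Art     | 111        
History | 87.5       
Math    | 91         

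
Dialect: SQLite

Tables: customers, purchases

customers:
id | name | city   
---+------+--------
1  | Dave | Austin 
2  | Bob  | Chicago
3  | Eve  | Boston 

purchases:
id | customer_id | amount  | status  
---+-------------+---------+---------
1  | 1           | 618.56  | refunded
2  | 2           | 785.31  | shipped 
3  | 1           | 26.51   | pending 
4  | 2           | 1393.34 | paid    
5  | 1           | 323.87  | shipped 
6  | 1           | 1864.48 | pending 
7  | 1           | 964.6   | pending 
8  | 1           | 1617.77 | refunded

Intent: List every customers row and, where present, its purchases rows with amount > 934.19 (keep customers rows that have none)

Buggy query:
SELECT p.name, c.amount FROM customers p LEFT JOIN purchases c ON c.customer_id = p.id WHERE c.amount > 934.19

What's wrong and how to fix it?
Bug: Filtering c.amount in WHERE discards the NULL rows produced by LEFT JOIN, turning it into an inner join

Fix: Put 'c.amount > 934.19' in the JOIN's ON clause instead of WHERE

Corrected query:
SELECT p.name, c.amount FROM customers p LEFT JOIN purchases c ON c.customer_id = p.id AND c.amount > 934.19

Result:
name | amount 
-----+--------
Dave | 964.6  
Dave | 1617.77
Dave | 1864.48
Bob  | 1393.34
Eve  | NULL   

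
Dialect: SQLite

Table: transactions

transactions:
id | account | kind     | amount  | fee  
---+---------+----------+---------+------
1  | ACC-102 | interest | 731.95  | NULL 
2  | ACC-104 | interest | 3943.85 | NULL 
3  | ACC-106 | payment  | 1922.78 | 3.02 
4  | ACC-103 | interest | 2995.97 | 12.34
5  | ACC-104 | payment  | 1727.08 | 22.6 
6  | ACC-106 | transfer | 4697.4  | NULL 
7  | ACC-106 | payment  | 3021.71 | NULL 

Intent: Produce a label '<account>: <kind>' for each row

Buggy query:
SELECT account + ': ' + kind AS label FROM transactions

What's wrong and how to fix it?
Bug: '+' is numeric addition; on text columns SQLite converts them to 0 instead of concatenating

Fix: Replace + with || to concatenate text

Corrected query:
SELECT account || ': ' || kind AS label FROM transactions

Result:
label            
-----------------
ACC-102: interest
ACC-104: interest
ACC-106: payment 
ACC-103: interest
ACC-104: payment 
ACC-106: transfer
ACC-106: payment 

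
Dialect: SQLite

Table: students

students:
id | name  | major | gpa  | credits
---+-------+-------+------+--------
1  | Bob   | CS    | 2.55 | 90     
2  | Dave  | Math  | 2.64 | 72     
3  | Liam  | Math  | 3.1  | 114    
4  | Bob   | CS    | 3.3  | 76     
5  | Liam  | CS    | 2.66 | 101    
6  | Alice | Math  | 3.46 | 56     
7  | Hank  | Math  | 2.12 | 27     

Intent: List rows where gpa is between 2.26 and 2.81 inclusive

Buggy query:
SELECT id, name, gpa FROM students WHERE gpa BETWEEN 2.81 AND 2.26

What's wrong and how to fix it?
Bug: BETWEEN expects the lower bound first; with 2.81 AND 2.26 the range is empty

Fix: Swap the bounds so the smaller value comes first

Corrected query:
SELECT id, name, gpa FROM students WHERE gpa BETWEEN 2.26 AND 2.81

Result:
id | name | gpa 
---+------+-----
1  | Bob  | 2.55
2  | Dave | 2.64
5  | Liam | 2.66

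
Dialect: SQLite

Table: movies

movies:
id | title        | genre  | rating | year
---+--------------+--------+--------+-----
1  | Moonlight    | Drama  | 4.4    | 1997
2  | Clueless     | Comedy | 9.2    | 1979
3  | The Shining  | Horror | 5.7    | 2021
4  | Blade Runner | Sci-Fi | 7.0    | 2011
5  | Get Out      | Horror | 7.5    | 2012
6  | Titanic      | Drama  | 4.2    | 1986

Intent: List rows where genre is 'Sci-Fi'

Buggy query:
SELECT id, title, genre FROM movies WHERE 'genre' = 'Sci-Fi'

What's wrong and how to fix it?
Bug: Single quotes denote string literals in SQL; the column name is being compared as a constant string

Fix: Remove the quotes around the column name (or use double quotes for an identifier)

Corrected query:
SELECT id, title, genre FROM movies WHERE genre = 'Sci-Fi'

Result:
id | title        | genre 
---+--------------+-------
4  | Blade Runner | Sci-Fi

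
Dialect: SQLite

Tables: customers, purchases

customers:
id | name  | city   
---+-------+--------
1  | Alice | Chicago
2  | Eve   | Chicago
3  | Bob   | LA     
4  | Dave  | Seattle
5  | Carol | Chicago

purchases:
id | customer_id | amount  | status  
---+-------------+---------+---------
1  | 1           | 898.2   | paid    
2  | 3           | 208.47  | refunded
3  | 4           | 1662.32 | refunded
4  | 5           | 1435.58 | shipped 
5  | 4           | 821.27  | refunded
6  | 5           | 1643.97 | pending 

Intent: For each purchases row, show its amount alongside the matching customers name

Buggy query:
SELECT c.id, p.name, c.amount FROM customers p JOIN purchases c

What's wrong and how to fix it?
Bug: JOIN with no ON clause produces a cartesian product; every purchases row pairs with every customers row

Fix: Specify the join condition linking the foreign key to the parent id

Corrected query:
SELECT c.id, p.name, c.amount FROM customers p JOIN purchases c ON c.customer_id = p.id

Result:
id | name  | amount 
---+-------+--------
1  | Alice | 898.2  
2  | Bob   | 208.47 
3  | Dave  | 1662.32
4  | Carol | 1435.58
5  | Dave  | 821.27 
6  | Carol | 1643.97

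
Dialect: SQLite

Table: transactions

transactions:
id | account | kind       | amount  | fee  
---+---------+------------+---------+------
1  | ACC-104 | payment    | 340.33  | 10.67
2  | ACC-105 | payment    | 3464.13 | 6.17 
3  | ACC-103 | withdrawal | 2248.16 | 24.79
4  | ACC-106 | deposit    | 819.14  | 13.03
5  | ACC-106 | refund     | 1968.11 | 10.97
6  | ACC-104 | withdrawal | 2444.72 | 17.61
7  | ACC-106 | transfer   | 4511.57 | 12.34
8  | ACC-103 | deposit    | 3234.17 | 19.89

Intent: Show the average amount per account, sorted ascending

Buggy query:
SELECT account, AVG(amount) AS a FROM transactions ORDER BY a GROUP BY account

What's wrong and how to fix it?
Bug: GROUP BY must precede ORDER BY

Fix: Reorder: SELECT … FROM … GROUP BY … ORDER BY …

Corrected query:
SELECT account, AVG(amount) AS a FROM transactions GROUP BY account ORDER BY a

Result:
account | a       
--------+---------
ACC-104 | 1392.525
ACC-106 | 2432.94 
ACC-103 | 2741.165
ACC-105 | 3464.13 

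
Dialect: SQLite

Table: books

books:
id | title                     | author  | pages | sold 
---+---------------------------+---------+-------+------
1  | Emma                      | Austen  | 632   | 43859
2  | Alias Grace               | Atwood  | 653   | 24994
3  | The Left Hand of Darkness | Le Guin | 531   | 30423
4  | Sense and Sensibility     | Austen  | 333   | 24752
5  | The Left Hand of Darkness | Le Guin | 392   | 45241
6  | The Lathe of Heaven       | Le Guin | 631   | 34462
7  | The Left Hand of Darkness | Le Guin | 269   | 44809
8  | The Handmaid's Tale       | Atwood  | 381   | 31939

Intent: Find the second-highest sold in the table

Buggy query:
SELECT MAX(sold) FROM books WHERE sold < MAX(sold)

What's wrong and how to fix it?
Bug: MAX(sold) on the right of the comparison is an aggregate-in-WHERE error

Fix: Compute the overall MAX in a subquery, then take MAX of rows below it

Corrected query:
SELECT MAX(sold) FROM books WHERE sold < (SELECT MAX(sold) FROM books)

Result:
MAX(sold)
---------
44809    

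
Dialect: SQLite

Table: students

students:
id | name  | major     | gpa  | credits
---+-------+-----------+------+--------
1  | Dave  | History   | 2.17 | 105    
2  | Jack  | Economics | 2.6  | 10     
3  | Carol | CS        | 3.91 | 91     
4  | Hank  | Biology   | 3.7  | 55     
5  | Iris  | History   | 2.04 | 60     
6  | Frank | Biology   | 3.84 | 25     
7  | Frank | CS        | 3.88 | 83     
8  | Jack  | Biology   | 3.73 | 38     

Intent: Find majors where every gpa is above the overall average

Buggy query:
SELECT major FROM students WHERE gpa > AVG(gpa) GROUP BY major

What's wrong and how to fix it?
Bug: WHERE evaluates per row before aggregation, so AVG() is unavailable

Fix: Compute the overall average in a scalar subquery and compare each group's MIN against it in HAVING

Corrected query:
SELECT major FROM students GROUP BY major HAVING MIN(gpa) > (SELECT AVG(gpa) FROM students)

Result:
major  
-------
Biology
CS     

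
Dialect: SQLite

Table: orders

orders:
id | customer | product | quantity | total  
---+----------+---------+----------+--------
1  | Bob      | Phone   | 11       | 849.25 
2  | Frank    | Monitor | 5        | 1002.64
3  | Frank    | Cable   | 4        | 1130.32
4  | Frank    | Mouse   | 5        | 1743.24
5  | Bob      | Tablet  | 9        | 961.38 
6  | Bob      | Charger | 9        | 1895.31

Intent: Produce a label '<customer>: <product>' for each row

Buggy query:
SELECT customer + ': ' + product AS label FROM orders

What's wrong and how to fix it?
Bug: '+' is numeric addition; on text columns SQLite converts them to 0 instead of concatenating

Fix: Use the || operator for string concatenation

Corrected query:
SELECT customer || ': ' || product AS label FROM orders

Result:
label         
--------------
Bob: Phone    
Frank: Monitor
Frank: Cable  
Frank: Mouse  
Bob: Tablet   
Bob: Charger  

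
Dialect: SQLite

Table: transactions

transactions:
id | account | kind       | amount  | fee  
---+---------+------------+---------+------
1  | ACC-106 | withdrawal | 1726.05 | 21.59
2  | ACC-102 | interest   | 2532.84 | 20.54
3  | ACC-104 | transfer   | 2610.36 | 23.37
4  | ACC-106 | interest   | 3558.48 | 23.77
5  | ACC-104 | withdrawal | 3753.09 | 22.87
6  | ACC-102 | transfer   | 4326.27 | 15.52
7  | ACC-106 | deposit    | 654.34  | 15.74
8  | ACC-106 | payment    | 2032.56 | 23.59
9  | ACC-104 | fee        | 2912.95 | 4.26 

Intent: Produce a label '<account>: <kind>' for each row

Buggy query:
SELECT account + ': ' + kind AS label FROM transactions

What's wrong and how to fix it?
Bug: '+' is numeric addition; on text columns SQLite converts them to 0 instead of concatenating

Fix: Replace + with || to concatenate text

Corrected query:
SELECT account || ': ' || kind AS label FROM transactions

Result:
label              
-------------------
ACC-106: withdrawal
ACC-102: interest  
ACC-104: transfer  
ACC-106: interest  
ACC-104: withdrawal
ACC-102: transfer  
ACC-106: deposit   
ACC-106: payment   
ACC-104: fee       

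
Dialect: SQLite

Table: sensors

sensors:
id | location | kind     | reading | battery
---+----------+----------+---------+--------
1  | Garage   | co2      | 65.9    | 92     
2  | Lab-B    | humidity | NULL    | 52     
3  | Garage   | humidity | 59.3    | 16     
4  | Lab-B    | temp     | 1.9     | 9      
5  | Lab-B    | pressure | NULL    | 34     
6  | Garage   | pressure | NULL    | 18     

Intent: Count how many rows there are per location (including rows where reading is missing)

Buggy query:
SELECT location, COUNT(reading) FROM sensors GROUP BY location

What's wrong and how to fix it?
Bug: COUNT(reading) skips NULLs, so groups with missing reading are undercounted

Fix: Use COUNT(*) to count all rows regardless of NULL

Corrected query:
SELECT location, COUNT(*) FROM sensors GROUP BY location

Result:
location | COUNT(*)
---------+---------
Garage   | 3       
Lab-B    | 3       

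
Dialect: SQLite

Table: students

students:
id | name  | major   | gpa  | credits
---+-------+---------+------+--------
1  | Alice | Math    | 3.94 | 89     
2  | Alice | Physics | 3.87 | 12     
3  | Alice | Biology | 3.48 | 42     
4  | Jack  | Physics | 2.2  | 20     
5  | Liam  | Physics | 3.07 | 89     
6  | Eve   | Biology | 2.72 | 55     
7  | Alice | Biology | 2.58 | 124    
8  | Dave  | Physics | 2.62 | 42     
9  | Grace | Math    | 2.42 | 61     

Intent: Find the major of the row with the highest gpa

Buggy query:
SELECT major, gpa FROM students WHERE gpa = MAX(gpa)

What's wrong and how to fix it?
Bug: MAX(gpa) is an aggregate and cannot be used directly in WHERE

Fix: Wrap MAX in a scalar subquery so WHERE compares against a single value

Corrected query:
SELECT major, gpa FROM students WHERE gpa = (SELECT MAX(gpa) FROM students)

Result:
major | gpa 
------+-----
Math  | 3.94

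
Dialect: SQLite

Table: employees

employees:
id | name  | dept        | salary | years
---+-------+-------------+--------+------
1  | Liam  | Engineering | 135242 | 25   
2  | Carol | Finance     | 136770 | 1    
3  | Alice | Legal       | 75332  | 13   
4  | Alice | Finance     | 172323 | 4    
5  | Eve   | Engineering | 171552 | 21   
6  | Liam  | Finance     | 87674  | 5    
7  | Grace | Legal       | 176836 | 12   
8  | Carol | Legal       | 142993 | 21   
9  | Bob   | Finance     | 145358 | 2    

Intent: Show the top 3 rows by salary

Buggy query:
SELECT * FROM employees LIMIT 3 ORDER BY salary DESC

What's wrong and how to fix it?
Bug: ORDER BY cannot follow LIMIT; LIMIT is the final clause

Fix: Swap the clauses: ORDER BY first, then LIMIT

Corrected query:
SELECT * FROM employees ORDER BY salary DESC LIMIT 3

Result:
id | name  | dept        | salary | years
---+-------+-------------+--------+------
7  | Grace | Legal       | 176836 | 12   
4  | Alice | Finance     | 172323 | 4    
5  | Eve   | Engineering | 171552 | 21   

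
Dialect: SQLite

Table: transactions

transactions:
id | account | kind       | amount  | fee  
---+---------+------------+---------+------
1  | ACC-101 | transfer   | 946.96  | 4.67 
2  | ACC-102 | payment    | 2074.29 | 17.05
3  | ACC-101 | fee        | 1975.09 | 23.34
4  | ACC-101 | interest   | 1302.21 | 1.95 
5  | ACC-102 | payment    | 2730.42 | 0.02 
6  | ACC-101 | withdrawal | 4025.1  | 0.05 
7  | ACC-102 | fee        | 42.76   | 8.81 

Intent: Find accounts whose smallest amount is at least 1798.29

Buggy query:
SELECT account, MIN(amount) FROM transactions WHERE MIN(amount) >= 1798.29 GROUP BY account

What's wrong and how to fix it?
Bug: MIN() in WHERE is a misuse of aggregate

Fix: Use HAVING for the per-group MIN condition

Corrected query:
SELECT account, MIN(amount) FROM transactions GROUP BY account HAVING MIN(amount) >= 1798.29

Result:
(no rows)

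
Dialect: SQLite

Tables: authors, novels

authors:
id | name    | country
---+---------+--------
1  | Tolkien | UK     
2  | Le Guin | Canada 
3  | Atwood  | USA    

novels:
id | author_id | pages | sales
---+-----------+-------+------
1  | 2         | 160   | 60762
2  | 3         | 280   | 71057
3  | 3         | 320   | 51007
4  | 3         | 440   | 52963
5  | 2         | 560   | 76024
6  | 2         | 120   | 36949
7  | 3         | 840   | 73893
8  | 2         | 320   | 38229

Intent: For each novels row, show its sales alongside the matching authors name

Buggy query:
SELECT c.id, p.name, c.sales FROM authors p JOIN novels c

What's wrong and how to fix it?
Bug: JOIN with no ON clause produces a cartesian product; every novels row pairs with every authors row

Fix: Add ON c.author_id = p.id to the JOIN

Corrected query:
SELECT c.id, p.name, c.sales FROM authors p JOIN novels c ON c.author_id = p.id

Result:
id | name    | sales
---+---------+------
1  | Le Guin | 60762
2  | Atwood  | 71057
3  | Atwood  | 51007
4  | Atwood  | 52963
5  | Le Guin | 76024
6  | Le Guin | 36949
7  | Atwood  | 73893
8  | Le Guin | 38229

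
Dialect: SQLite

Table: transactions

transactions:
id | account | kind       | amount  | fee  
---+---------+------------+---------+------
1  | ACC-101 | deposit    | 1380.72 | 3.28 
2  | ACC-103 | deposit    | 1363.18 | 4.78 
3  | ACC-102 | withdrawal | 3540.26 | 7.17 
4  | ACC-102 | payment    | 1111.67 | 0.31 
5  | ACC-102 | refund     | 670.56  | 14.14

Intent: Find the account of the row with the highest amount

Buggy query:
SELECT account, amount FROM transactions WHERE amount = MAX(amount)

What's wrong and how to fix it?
Bug: WHERE is evaluated per row; an aggregate over the whole table isn't defined there

Fix: Wrap MAX in a scalar subquery so WHERE compares against a single value

Corrected query:
SELECT account, amount FROM transactions WHERE amount = (SELECT MAX(amount) FROM transactions)

Result:
account | amount 
--------+--------
ACC-102 | 3540.26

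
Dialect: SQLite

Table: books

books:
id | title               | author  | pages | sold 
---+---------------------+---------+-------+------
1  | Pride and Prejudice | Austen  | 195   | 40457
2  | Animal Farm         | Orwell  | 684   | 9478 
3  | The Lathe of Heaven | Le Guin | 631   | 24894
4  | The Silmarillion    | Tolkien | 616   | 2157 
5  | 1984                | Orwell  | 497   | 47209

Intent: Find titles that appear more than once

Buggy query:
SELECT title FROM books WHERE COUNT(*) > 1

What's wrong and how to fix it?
Bug: COUNT(*) is an aggregate and cannot be used in WHERE

Fix: GROUP BY title, then filter groups with HAVING COUNT(*) > 1

Corrected query:
SELECT title FROM books GROUP BY title HAVING COUNT(*) > 1

Result:
(no rows)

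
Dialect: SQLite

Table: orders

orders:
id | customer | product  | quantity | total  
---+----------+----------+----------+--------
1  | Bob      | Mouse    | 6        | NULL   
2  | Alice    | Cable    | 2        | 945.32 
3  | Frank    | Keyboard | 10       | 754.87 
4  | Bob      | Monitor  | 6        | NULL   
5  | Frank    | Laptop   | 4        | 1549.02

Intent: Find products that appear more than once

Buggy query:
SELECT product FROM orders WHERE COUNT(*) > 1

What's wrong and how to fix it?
Bug: WHERE can't reference COUNT(*); aggregates are computed after WHERE

Fix: GROUP BY product, then filter groups with HAVING COUNT(*) > 1

Corrected query:
SELECT product FROM orders GROUP BY product HAVING COUNT(*) > 1

Result:
(no rows)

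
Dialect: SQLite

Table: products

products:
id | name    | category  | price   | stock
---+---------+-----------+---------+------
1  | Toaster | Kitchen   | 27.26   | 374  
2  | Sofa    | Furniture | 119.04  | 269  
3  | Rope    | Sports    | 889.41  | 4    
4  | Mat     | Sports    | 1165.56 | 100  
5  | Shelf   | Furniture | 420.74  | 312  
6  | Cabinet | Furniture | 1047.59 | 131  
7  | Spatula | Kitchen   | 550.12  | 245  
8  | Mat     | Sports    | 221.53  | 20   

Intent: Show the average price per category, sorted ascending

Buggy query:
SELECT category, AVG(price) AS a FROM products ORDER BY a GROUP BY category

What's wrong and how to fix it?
Bug: GROUP BY must precede ORDER BY

Fix: Move ORDER BY to the end, after GROUP BY

Corrected query:
SELECT category, AVG(price) AS a FROM products GROUP BY category ORDER BY a

Result:
category  | a         
----------+-----------
Kitchen   | 288.69    
Furniture | 529.123333
Sports    | 758.833333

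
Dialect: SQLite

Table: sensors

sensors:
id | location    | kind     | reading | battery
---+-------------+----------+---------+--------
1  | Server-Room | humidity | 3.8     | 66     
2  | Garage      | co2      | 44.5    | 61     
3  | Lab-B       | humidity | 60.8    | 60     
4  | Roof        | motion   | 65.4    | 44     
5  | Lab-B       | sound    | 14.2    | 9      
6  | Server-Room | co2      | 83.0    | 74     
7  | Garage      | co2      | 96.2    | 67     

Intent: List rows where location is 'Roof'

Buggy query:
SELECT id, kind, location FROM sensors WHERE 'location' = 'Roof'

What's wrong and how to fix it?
Bug: Single quotes denote string literals in SQL; the column name is being compared as a constant string

Fix: Reference the column as location without single quotes

Corrected query:
SELECT id, kind, location FROM sensors WHERE location = 'Roof'

Result:
id | kind   | location
---+--------+---------
4  | motion | Roof    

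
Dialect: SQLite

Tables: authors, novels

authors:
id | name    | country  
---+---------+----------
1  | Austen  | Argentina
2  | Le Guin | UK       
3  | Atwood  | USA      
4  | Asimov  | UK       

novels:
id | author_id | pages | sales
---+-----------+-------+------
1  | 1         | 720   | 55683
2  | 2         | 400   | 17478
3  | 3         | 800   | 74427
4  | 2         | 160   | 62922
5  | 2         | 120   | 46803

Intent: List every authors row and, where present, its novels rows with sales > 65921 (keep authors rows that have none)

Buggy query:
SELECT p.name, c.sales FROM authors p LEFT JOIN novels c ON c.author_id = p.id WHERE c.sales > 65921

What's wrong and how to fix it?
Bug: Filtering c.sales in WHERE discards the NULL rows produced by LEFT JOIN, turning it into an inner join

Fix: Move the right-table condition into the ON clause so unmatched parents are kept

Corrected query:
SELECT p.name, c.sales FROM authors p LEFT JOIN novels c ON c.author_id = p.id AND c.sales > 65921

Result:
name    | sales
--------+------
Austen  | NULL 
Le Guin | NULL 
Atwood  | 74427
Asimov  | NULL 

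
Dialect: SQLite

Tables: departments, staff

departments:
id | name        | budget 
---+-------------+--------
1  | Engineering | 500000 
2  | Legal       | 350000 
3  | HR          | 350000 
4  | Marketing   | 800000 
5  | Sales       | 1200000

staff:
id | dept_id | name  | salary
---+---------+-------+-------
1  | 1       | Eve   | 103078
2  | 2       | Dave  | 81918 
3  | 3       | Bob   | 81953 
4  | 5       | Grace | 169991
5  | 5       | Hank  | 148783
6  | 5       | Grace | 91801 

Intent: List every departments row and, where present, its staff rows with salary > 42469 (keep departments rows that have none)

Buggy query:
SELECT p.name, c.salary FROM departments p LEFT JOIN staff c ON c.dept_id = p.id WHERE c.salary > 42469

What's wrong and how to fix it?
Bug: A WHERE condition on the right-hand table after LEFT JOIN drops unmatched parents

Fix: Move the right-table condition into the ON clause so unmatched parents are kept

Corrected query:
SELECT p.name, c.salary FROM departments p LEFT JOIN staff c ON c.dept_id = p.id AND c.salary > 42469

Result:
name        | salary
------------+-------
Engineering | 103078
Legal       | 81918 
HR          | 81953 
Marketing   | NULL  
Sales       | 91801 
Sales       | 148783
Sales       | 169991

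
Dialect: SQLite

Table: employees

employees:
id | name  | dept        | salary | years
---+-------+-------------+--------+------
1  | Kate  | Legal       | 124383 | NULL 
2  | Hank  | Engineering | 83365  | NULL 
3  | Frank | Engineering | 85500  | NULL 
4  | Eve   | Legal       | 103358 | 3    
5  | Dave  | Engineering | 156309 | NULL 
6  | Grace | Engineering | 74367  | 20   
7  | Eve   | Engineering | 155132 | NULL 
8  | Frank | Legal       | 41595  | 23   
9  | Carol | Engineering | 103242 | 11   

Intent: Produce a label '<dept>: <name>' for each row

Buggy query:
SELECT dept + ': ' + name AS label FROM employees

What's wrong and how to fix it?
Bug: '+' is numeric addition; on text columns SQLite converts them to 0 instead of concatenating

Fix: Replace + with || to concatenate text

Corrected query:
SELECT dept || ': ' || name AS label FROM employees

Result:
label             
------------------
Legal: Kate       
Engineering: Hank 
Engineering: Frank
Legal: Eve        
Engineering: Dave 
Engineering: Grace
Engineering: Eve  
Legal: Frank      
Engineering: Carol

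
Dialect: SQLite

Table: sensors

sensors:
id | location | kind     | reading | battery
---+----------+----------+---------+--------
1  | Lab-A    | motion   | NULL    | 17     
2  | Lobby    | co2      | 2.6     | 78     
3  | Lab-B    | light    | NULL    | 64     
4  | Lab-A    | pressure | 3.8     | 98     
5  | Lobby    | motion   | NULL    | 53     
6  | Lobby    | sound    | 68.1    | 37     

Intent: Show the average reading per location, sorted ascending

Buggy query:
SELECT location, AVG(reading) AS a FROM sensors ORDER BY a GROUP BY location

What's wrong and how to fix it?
Bug: ORDER BY appears before GROUP BY; SQL clause order requires GROUP BY first

Fix: Move ORDER BY to the end, after GROUP BY

Corrected query:
SELECT location, AVG(reading) AS a FROM sensors GROUP BY location ORDER BY a

Result:
location | a    
---------+------
Lab-B    | NULL 
Lab-A    | 3.8  
Lobby    | 35.35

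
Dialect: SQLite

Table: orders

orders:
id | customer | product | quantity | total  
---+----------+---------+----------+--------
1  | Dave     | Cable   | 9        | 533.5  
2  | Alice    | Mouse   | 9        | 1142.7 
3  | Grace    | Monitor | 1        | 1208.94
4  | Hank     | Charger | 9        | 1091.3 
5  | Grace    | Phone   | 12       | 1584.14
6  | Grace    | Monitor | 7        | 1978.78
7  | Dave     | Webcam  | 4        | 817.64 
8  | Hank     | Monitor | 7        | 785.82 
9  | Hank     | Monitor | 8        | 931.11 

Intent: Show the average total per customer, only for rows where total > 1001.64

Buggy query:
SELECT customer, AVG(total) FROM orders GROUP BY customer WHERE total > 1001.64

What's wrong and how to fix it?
Bug: Row-level WHERE must come before GROUP BY in the clause order

Fix: Move the WHERE clause before GROUP BY

Corrected query:
SELECT customer, AVG(total) FROM orders WHERE total > 1001.64 GROUP BY customer

Result:
customer | AVG(total)
---------+-----------
Alice    | 1142.7    
Grace    | 1590.62   
Hank     | 1091.3    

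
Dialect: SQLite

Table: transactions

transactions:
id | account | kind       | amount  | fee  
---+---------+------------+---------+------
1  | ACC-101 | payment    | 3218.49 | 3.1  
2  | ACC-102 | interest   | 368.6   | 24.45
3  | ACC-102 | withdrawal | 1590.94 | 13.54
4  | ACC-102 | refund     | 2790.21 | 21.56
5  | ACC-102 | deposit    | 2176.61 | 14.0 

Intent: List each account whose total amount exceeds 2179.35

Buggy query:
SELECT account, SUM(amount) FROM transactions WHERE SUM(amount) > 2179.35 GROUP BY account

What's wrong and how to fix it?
Bug: SUM(amount) is an aggregate, but WHERE filters rows before aggregation

Fix: Use HAVING (which filters groups after aggregation) instead of WHERE

Corrected query:
SELECT account, SUM(amount) FROM transactions GROUP BY account HAVING SUM(amount) > 2179.35

Result:
account | SUM(amount)
--------+------------
ACC-101 | 3218.49    
ACC-102 | 6926.36    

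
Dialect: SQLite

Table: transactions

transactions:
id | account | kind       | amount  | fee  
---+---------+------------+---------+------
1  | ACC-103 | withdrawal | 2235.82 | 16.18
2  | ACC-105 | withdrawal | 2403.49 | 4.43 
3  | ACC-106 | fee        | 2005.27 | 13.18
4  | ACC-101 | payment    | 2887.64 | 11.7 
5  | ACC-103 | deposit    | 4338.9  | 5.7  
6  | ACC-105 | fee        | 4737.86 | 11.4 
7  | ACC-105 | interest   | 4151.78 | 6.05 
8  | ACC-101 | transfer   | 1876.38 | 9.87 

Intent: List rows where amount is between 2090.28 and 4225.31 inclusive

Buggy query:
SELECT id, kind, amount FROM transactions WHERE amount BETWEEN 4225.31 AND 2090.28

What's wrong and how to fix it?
Bug: BETWEEN expects the lower bound first; with 4225.31 AND 2090.28 the range is empty

Fix: Write BETWEEN 2090.28 AND 4225.31

Corrected query:
SELECT id, kind, amount FROM transactions WHERE amount BETWEEN 2090.28 AND 4225.31

Result:
id | kind       | amount 
---+------------+--------
1  | withdrawal | 2235.82
2  | withdrawal | 2403.49
4  | payment    | 2887.64
7  | interest   | 4151.78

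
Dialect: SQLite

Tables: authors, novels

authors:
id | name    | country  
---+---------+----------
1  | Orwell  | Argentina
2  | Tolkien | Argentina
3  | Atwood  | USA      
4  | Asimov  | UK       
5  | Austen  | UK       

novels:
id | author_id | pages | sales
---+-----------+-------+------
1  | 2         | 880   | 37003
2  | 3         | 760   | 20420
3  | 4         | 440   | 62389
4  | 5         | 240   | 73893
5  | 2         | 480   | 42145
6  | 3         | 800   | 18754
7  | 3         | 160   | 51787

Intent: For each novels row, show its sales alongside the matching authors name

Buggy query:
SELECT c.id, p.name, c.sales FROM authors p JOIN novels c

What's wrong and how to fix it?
Bug: Missing join condition: each novels row is matched to all authors rows instead of just its own

Fix: Add ON c.author_id = p.id to the JOIN

Corrected query:
SELECT c.id, p.name, c.sales FROM authors p JOIN novels c ON c.author_id = p.id

Result:
id | name    | sales
---+---------+------
1  | Tolkien | 37003
2  | Atwood  | 20420
3  | Asimov  | 62389
4  | Austen  | 73893
5  | Tolkien | 42145
6  | Atwood  | 18754
7  | Atwood  | 51787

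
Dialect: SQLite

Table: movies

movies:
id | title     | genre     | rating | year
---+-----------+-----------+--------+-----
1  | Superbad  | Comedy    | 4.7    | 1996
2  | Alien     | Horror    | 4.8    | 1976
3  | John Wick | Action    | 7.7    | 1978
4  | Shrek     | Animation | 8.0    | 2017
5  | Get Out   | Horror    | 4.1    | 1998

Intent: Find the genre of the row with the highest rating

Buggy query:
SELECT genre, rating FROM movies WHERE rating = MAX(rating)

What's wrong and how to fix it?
Bug: WHERE is evaluated per row; an aggregate over the whole table isn't defined there

Fix: Use a subquery: WHERE rating = (SELECT MAX(rating) FROM movies)

Corrected query:
SELECT genre, rating FROM movies WHERE rating = (SELECT MAX(rating) FROM movies)

Result:
genre     | rating
----------+-------
Animation | 8     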